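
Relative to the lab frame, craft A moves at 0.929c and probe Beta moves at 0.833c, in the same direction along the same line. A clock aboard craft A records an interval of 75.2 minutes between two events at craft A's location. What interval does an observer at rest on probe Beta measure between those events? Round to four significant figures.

83.06 minutes

The velocity of craft A relative to probe Beta is (0.929 − 0.833)c / (1 − 0.929×0.833) = 0.42451c; relative speed 0.42451c.
At |u| = 0.42451c, γ = (1 − 0.180209)^(−1/2) = 1.1045.
The clock on craft A records proper time, so probe Beta measures Δt = γΔτ = 1.1045 × 75.2 = 83.06 minutes.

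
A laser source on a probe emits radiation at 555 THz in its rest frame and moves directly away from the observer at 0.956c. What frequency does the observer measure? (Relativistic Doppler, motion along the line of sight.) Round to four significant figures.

Relativistic Doppler (source moving away): f_obs = f_src · √((1−β)/(1+β)).
With β = 0.956: factor = √(0.044/1.956) = 0.14998.
f_obs = 555 × 0.14998 = 83.24 THz.

83.24 THz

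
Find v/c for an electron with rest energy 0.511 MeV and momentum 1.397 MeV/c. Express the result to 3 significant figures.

0.939

βγ = pc/(mc²) = 1.397/0.511 = 2.7339.
Since γ² = 1 + (βγ)² = 8.47421, γ = √8.47421 = 2.91105, and β = (βγ)/γ = 2.7339/2.91105 = 0.939.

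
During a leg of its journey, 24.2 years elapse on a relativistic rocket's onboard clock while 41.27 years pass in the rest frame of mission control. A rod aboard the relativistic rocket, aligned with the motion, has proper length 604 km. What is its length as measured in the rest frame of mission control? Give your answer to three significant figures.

From Δt = γΔτ: γ = 41.27/24.2 = 1.70537.
L = L₀/γ = 604/1.70537 = 354 km.

354 km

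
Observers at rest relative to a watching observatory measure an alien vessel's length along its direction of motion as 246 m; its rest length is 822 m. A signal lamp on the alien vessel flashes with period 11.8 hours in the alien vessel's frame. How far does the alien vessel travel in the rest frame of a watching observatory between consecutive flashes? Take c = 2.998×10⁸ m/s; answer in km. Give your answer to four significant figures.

Length contraction gives γ = L₀/L = 822/246 = 3.34146.
β = √(1 − 1/γ²) = 0.95417. Lab-frame period = γτ = 3.34146×11.8 hours = 39.429 hours. Distance = βc × γτ = 0.95417 × 2.998×10⁸ m/s × 141944.4 s = 4.0605×10^13 m = 4.060×10^10 km.

4.060×10^10 km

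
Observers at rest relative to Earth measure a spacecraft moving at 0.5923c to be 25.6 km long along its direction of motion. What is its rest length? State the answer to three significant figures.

31.8 km

Lorentz factor: γ = (1 − 0.35081929)^(−1/2) = 1.2411.
Proper length: L₀ = γ·L = 1.2411 × 25.6 = 31.8 km.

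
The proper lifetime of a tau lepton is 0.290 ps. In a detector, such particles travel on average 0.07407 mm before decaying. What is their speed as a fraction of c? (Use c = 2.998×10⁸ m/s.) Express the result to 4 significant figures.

0.6485c

Lab distance = (lab lifetime)·v = γτ·βc, so βγ = d/(cτ) = 7.407×10^-5/(2.998×10⁸ × 2.900×10^-13) = 0.85195.
With βγ = 0.85195: γ² = 1 + (βγ)² = 1.725819, and β = (βγ)/γ = 0.85195/1.3137 = 0.6485.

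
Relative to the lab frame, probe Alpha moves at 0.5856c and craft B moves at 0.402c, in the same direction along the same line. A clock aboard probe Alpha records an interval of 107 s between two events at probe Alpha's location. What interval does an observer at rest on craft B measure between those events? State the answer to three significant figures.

Speed of probe Alpha in craft B's frame: u = (v_A − v_B)/(1 − v_A v_B/c²) = (0.5856 − 0.402)/(1 − 0.5856×0.402) = 0.1836/0.7645888 = 0.24013; |u| = 0.24013c.
γ for this relative speed: γ = 1/√(1 − 0.0576624) = 1.0301.
Probe Alpha's interval is proper; time dilation gives Δt_B = γΔτ = 1.0301 × 107 s = 110 s.

110 s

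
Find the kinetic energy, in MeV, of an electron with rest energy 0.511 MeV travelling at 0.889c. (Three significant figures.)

γ = 1/√(1 − β²) = 1/√(1 − 0.790321) = 1/√0.209679 = 2.1838.
Kinetic energy: K = (γ − 1)mc² = (2.1838 − 1) × 0.511 MeV = 1.1838 × 0.511 = 0.605 MeV.

0.605 MeV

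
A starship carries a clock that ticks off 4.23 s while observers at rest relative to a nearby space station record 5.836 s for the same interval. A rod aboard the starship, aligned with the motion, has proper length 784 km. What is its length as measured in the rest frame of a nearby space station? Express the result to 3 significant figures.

568 km

γ = Δt/Δτ = 5.836/4.23 = 1.37967.
L = L₀/γ = 784/1.37967 = 568 km.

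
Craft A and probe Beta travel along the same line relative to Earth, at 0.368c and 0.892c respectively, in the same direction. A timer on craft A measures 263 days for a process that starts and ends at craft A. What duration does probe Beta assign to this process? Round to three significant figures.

Transform craft A's velocity into probe Beta's frame: (0.368 − 0.892)/(1 − 0.368·0.892) = −0.524/0.671744, so the relative speed is 0.78006c.
At |u| = 0.78006c, γ = (1 − 0.608494)^(−1/2) = 1.5982.
The clock on craft A records proper time, so probe Beta measures Δt = γΔτ = 1.5982 × 263 = 420 days.

420 days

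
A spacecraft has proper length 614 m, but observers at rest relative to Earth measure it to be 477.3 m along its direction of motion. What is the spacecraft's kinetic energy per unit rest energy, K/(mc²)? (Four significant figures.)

0.2864

Length contraction gives γ = L₀/L = 614/477.3 = 1.2864.
Since K = (γ−1)mc², K/(mc²) = 1.2864 − 1 = 0.2864.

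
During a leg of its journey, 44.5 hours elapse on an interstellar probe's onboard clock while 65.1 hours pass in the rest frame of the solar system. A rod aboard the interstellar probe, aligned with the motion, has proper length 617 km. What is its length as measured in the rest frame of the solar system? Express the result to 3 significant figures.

From Δt = γΔτ: γ = 65.1/44.5 = 1.46292.
L = L₀/γ = 617/1.46292 = 422 km.

422 km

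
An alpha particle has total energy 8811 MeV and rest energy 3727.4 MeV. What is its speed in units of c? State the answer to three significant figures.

0.906c

γ = E/(mc²) = 8811/3727.4 = 2.3638.
β = √(1 − 1/γ²) = √(1 − 0.178969) = √0.821031 = 0.906.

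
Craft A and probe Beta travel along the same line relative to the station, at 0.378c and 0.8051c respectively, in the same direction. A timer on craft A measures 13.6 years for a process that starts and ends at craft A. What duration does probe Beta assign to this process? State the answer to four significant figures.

17.23 years

Transform craft A's velocity into probe Beta's frame: (0.378 − 0.8051)/(1 − 0.378·0.8051) = −0.4271/0.6956722, so the relative speed is 0.61394c.
At |u| = 0.61394c, γ = (1 − 0.376922)^(−1/2) = 1.2669.
Craft A's interval is proper; time dilation gives Δt_B = γΔτ = 1.2669 × 13.6 years = 17.23 years.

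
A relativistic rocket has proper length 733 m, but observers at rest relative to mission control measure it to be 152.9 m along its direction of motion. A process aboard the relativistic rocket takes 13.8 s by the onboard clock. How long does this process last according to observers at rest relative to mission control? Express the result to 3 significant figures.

γ = L₀/L = 733/152.9 = 4.79398.
Δt = γΔτ = 4.79398 × 13.8 = 66.2 s.

66.2 s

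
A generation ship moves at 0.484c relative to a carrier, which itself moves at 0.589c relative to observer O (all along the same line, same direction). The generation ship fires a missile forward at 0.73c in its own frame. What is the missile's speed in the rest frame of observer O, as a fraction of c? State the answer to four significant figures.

0.9723c

First combine the missile and generation ship (S''→S'): u₁ = (0.73 + 0.484)/(1 + 0.73×0.484) = 1.214/1.35332 = 0.89705.
Then combine with the carrier (S'→S): u = (0.89705 + 0.589)/(1 + 0.89705×0.589) = 1.48605/1.52836245 = 0.97232.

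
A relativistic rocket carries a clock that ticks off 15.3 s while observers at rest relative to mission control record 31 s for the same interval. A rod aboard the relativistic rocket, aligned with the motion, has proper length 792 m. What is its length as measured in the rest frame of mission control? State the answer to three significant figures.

391 m

The time-dilation ratio gives γ = 31/15.3 = 2.02614.
The rod contracts by the same γ: 792 m / 2.02614 = 391 m.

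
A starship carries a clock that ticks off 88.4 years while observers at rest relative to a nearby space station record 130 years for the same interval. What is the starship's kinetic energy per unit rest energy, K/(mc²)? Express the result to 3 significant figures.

The time-dilation ratio gives γ = 130/88.4 = 1.47059.
K/(mc²) = γ − 1 = 1.47059 − 1 = 0.471.

0.471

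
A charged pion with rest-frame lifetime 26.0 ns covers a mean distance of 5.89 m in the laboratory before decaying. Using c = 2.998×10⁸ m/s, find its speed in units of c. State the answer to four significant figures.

0.6029c

Let x = d/(cτ) = 5.890 m / (2.998×10⁸ m/s × 2.600×10^-8 s) = 0.75563. Since d = βγcτ, x = βγ = β/√(1−β²).
Solving: β² = x²/(1+x²) = 0.570977/1.570977 = 0.363453, so β = 0.6029.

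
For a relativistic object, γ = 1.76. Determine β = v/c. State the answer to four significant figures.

0.8229

β = √(1 − 1/γ²) = √(1 − 1/3.0976) = √0.677169 = 0.8229.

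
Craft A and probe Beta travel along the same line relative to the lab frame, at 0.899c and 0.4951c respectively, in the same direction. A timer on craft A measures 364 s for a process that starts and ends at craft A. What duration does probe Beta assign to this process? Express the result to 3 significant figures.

531 s

Speed of craft A in probe Beta's frame: u = (v_A − v_B)/(1 − v_A v_B/c²) = (0.899 − 0.4951)/(1 − 0.899×0.4951) = 0.4039/0.5549051 = 0.72787; |u| = 0.72787c.
γ for this relative speed: γ = 1/√(1 − 0.529795) = 1.4583.
The clock on craft A records proper time, so probe Beta measures Δt = γΔτ = 1.4583 × 364 = 531 s.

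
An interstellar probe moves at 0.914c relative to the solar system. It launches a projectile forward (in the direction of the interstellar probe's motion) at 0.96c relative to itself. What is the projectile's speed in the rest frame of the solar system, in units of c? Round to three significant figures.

Relativistic velocity addition: u = (u' + v)/(1 + u'v/c²), with u' = 0.96c and v = 0.914c.
Numerator: 0.96 + 0.914 = 1.874. Denominator: 1 + (0.96)(0.914) = 1.87744.
u = 1.874/1.87744 = 0.99817, so the speed is 0.998c.

0.998c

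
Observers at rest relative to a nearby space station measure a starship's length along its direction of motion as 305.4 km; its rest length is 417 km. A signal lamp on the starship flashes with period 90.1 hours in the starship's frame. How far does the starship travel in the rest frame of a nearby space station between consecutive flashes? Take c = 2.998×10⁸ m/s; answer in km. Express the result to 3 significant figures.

From L = L₀/γ: γ = 417/305.4 = 1.36542.
β = √(1 − 1/γ²) = 0.6809. Lab-frame period = γτ = 1.36542×90.1 hours = 123.02 hours. Distance = βc × γτ = 0.6809 × 2.998×10⁸ m/s × 442872 s = 9.0405×10^13 m = 9.04×10^10 km.

9.04×10^10 km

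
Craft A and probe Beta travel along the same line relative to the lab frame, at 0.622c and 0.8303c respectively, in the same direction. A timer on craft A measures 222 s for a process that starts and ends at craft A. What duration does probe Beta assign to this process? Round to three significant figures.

246 s

Speed of craft A in probe Beta's frame: u = (v_A − v_B)/(1 − v_A v_B/c²) = (0.622 − 0.8303)/(1 − 0.622×0.8303) = −0.2083/0.4835534 = −0.43077; |u| = 0.43077c.
γ for this relative speed: γ = 1/√(1 − 0.185563) = 1.1081.
Craft A's interval is proper; time dilation gives Δt_B = γΔτ = 1.1081 × 222 s = 246 s.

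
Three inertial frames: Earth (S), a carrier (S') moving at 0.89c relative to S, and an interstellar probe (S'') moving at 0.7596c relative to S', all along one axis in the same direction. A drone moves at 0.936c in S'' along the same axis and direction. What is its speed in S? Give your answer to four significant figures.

First combine the drone and interstellar probe (S''→S'): u₁ = (0.936 + 0.7596)/(1 + 0.936×0.7596) = 1.6956/1.7109856 = 0.99101.
Then combine with the carrier (S'→S): u = (0.99101 + 0.89)/(1 + 0.99101×0.89) = 1.88101/1.8819989 = 0.99947.

0.9995c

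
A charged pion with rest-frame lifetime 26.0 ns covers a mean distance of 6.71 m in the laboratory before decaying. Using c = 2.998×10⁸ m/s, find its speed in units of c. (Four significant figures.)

0.6524c

Lab distance = (lab lifetime)·v = γτ·βc, so βγ = d/(cτ) = 6.710/(2.998×10⁸ × 2.600×10^-8) = 0.86083.
With βγ = 0.86083: γ² = 1 + (βγ)² = 1.741028, and β = (βγ)/γ = 0.86083/1.31948 = 0.6524.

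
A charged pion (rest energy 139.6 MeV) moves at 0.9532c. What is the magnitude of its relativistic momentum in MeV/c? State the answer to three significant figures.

440 MeV/c

β² = 0.90859024, so γ = 1/√0.09140976 = 3.3075.
Momentum: p = γβ·mc = 3.3075 × 0.9532 × 139.6 MeV/c = 440 MeV/c.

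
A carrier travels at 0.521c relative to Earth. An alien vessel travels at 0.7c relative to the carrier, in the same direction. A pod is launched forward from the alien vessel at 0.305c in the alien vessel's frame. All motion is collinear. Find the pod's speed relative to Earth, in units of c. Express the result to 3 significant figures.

0.943c

First combine the pod and alien vessel (S''→S'): u₁ = (0.305 + 0.7)/(1 + 0.305×0.7) = 1.005/1.2135 = 0.82818.
Then combine with the carrier (S'→S): u = (0.82818 + 0.521)/(1 + 0.82818×0.521) = 1.34918/1.43148178 = 0.94251.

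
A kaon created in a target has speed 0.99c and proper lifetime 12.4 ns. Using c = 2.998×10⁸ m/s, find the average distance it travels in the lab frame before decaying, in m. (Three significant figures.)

Lorentz factor: γ = (1 − 0.9801)^(−1/2) = 7.0888.
Lab-frame lifetime: Δt = γτ = 7.0888 × 12.4 ns = 87.901 ns.
Distance: d = vΔt = 0.99 × 2.998×10⁸ m/s × 8.7901×10^-8 s = 26.1 m.

26.1 m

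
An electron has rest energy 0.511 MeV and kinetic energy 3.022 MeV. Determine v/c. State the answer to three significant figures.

0.989

γ = 1 + K/(mc²) = 1 + 3.022/0.511 = 6.9139.
β = √(1 − 1/γ²) = √(1 − 0.0209196) = √0.9790804 = 0.989.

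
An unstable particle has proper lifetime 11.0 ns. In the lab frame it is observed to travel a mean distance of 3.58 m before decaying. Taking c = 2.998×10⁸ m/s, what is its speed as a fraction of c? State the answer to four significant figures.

0.7355c

Lab distance = (lab lifetime)·v = γτ·βc, so βγ = d/(cτ) = 3.580/(2.998×10⁸ × 1.100×10^-8) = 1.0856.
With βγ = 1.0856: γ² = 1 + (βγ)² = 2.17853, and β = (βγ)/γ = 1.0856/1.47598 = 0.7355.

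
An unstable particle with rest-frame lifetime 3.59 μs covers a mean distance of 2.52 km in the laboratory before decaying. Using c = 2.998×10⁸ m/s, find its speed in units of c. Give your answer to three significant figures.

0.920c

Lab distance = (lab lifetime)·v = γτ·βc, so βγ = d/(cτ) = 2520/(2.998×10⁸ × 3.590×10^-6) = 2.3414.
With βγ = 2.3414: γ² = 1 + (βγ)² = 6.48215, and β = (βγ)/γ = 2.3414/2.54601 = 0.920.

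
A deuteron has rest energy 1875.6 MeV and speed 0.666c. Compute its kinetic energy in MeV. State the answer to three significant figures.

639 MeV

Lorentz factor: γ = (1 − 0.443556)^(−1/2) = 1.34057.
Kinetic energy: K = (γ − 1)mc² = (1.34057 − 1) × 1875.6 MeV = 0.34057 × 1875.6 = 639 MeV.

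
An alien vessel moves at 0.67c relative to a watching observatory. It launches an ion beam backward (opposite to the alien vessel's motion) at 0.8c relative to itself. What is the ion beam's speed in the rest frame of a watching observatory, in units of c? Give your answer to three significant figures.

Relativistic velocity addition: u = (u' + v)/(1 + u'v/c²), with u' = −0.8c and v = 0.67c.
Numerator: −0.8 + 0.67 = −0.13. Denominator: 1 + (−0.8)(0.67) = 0.464.
u = −0.13/0.464 = −0.28017, so the speed is 0.280c.

0.280c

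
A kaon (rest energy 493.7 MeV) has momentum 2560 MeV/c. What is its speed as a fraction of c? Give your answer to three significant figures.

0.982c

βγ = pc/(mc²) = 2560/493.7 = 5.1853.
Since γ² = 1 + (βγ)² = 27.8873, γ = √27.8873 = 5.28084, and β = (βγ)/γ = 5.1853/5.28084 = 0.982.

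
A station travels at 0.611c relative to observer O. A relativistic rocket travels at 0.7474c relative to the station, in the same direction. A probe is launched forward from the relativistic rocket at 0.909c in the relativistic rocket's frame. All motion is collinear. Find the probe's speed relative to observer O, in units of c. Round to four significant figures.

First combine the probe and relativistic rocket (S''→S'): u₁ = (0.909 + 0.7474)/(1 + 0.909×0.7474) = 1.6564/1.6793866 = 0.98631.
Then combine with the station (S'→S): u = (0.98631 + 0.611)/(1 + 0.98631×0.611) = 1.59731/1.60263541 = 0.99668.

0.9967c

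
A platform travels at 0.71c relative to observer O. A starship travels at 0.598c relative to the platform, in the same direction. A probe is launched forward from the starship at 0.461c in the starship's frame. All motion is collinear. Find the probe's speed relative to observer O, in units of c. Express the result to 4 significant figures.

Compose velocities in two stages. Stage 1 (into S'): u₁ = (0.461+0.598)/(1+0.461×0.598) = 0.83015.
Stage 2 (into S): u = (0.83015+0.71)/(1+0.83015×0.71) = 0.96901, so the speed is 0.9690c.

0.9690c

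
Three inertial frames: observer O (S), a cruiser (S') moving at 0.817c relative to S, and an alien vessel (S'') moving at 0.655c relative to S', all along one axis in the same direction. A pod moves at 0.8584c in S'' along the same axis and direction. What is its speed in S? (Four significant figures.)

Compose velocities in two stages. Stage 1 (into S'): u₁ = (0.8584+0.655)/(1+0.8584×0.655) = 0.96873.
Stage 2 (into S): u = (0.96873+0.817)/(1+0.96873×0.817) = 0.99681, so the speed is 0.9968c.

0.9968c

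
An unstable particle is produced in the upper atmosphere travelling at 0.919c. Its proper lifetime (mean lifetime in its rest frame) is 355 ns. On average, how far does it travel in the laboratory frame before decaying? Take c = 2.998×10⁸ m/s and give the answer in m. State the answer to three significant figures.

With β = 0.919, γ = 1/√(1 − 0.919²) = 1/√0.155439 = 2.5364.
Lab-frame lifetime: Δt = γτ = 2.5364 × 355 ns = 900.42 ns.
Distance: d = vΔt = 0.919 × 2.998×10⁸ m/s × 9.0042×10^-7 s = 248 m.

248 m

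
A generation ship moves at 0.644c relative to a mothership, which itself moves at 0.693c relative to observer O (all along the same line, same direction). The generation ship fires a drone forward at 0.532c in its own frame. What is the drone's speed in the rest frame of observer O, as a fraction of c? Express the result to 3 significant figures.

Compose velocities in two stages. Stage 1 (into S'): u₁ = (0.532+0.644)/(1+0.532×0.644) = 0.87591.
Stage 2 (into S): u = (0.87591+0.693)/(1+0.87591×0.693) = 0.97629, so the speed is 0.976c.

0.976c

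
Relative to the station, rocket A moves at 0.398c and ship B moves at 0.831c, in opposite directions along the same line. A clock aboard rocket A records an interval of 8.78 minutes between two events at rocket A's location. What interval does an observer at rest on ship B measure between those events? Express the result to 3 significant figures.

The velocity of rocket A relative to ship B is (0.398 + 0.831)c / (1 + 0.398×0.831) = 0.92355c; relative speed 0.92355c.
γ for this relative speed: γ = 1/√(1 − 0.852945) = 2.6077.
The clock on rocket A records proper time, so ship B measures Δt = γΔτ = 2.6077 × 8.78 = 22.9 minutes.

22.9 minutes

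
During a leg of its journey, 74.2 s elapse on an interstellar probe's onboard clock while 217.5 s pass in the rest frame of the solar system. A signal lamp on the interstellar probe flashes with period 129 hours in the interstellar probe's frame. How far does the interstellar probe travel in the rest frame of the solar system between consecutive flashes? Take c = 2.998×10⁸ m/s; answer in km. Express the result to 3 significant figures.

From Δt = γΔτ: γ = 217.5/74.2 = 2.93127.
β = √(1 − 1/γ²) = 0.94001. Lab-frame period = γτ = 2.93127×129 hours = 378.13 hours. Distance = βc × γτ = 0.94001 × 2.998×10⁸ m/s × 1361268 s = 3.8363×10^14 m = 3.84×10^11 km.

3.84×10^11 km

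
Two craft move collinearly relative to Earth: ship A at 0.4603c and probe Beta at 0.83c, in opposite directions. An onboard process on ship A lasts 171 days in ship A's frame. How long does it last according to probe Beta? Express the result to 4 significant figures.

Speed of ship A in probe Beta's frame: u = (v_A + v_B)/(1 + v_A v_B/c²) = (0.4603 + 0.83)/(1 + 0.4603×0.83) = 1.2903/1.382049 = 0.93361; |u| = 0.93361c.
At |u| = 0.93361c, γ = (1 − 0.871628)^(−1/2) = 2.791.
Ship A's interval is proper; time dilation gives Δt_B = γΔτ = 2.791 × 171 days = 477.3 days.

477.3 days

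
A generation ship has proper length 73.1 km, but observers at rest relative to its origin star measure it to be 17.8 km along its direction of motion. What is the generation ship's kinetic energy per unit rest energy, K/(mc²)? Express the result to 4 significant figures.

3.107

Length contraction gives γ = L₀/L = 73.1/17.8 = 4.10674.
Since K = (γ−1)mc², K/(mc²) = 4.10674 − 1 = 3.107.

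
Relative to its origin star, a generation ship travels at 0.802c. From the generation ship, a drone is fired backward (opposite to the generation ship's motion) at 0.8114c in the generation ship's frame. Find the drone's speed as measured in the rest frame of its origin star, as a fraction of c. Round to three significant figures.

0.0269c

Relativistic velocity addition: u = (u' + v)/(1 + u'v/c²), with u' = −0.8114c and v = 0.802c.
Numerator: −0.8114 + 0.802 = −0.0094. Denominator: 1 + (−0.8114)(0.802) = 0.3492572.
u = −0.0094/0.3492572 = −0.026914, so the speed is 0.0269c.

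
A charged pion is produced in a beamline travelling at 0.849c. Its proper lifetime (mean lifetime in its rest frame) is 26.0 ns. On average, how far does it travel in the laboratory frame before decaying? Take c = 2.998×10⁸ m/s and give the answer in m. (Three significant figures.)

12.5 m

γ = 1/√(1 − β²) = 1/√(1 − 0.720801) = 1/√0.279199 = 1/0.528393 = 1.8925.
Lab-frame lifetime: Δt = γτ = 1.8925 × 26.0 ns = 49.205 ns.
Distance: d = vΔt = 0.849 × 2.998×10⁸ m/s × 4.9205×10^-8 s = 12.5 m.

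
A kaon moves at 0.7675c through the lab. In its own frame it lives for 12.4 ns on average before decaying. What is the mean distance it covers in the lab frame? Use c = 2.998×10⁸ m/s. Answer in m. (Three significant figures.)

4.45 m

γ = 1/√(1 − β²) = 1/√(1 − 0.58905625) = 1/√0.41094375 = 1/0.641049 = 1.5599.
Lab-frame lifetime: Δt = γτ = 1.5599 × 12.4 ns = 19.343 ns.
Distance: d = vΔt = 0.7675 × 2.998×10⁸ m/s × 1.9343×10^-8 s = 4.45 m.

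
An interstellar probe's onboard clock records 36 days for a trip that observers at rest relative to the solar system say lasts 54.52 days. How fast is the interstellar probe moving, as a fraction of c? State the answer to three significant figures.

γ = Δt/Δτ = 54.52/36 = 1.5144.
β = √(1 − 1/γ²) = √(1 − 0.436032) = √0.563968 = 0.751.

0.751c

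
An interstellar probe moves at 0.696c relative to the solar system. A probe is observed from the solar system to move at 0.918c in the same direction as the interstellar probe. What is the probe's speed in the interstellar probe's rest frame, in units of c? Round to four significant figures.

0.6148c

Transform to the interstellar probe's frame: u' = (u − v)/(1 − uv/c²).
u' = (0.918 − 0.696)/(1 − 0.918×0.696) = 0.222/0.361072 = 0.61484.
Speed in the interstellar probe's frame: 0.6148c (in the same direction).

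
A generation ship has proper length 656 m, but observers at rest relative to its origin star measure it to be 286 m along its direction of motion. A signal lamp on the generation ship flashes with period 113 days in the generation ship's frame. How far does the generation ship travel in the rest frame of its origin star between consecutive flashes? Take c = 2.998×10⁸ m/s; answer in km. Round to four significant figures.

6.042×10^12 km

Length contraction gives γ = L₀/L = 656/286 = 2.29371.
β = √(1 − 1/γ²) = 0.89996. Lab-frame period = γτ = 2.29371×113 days = 259.19 days. Distance = βc × γτ = 0.89996 × 2.998×10⁸ m/s × 22394016 s = 6.0421×10^15 m = 6.042×10^12 km.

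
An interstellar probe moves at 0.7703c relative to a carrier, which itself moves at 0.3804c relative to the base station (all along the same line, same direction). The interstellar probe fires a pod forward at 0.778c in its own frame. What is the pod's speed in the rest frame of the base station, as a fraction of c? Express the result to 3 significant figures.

Compose velocities in two stages. Stage 1 (into S'): u₁ = (0.778+0.7703)/(1+0.778×0.7703) = 0.96812.
Stage 2 (into S): u = (0.96812+0.3804)/(1+0.96812×0.3804) = 0.98556, so the speed is 0.986c.

0.986c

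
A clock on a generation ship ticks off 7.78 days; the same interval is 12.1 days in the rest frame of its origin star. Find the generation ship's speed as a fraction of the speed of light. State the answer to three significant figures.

0.766c

γ = Δt/Δτ = 12.1/7.78 = 1.5553.
β = √(1 − 1/γ²) = √(1 − 0.413401) = √0.586599 = 0.766.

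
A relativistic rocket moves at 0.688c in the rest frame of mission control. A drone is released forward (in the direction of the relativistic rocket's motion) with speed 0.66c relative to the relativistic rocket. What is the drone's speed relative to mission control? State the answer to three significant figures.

In units of c, u = (u' + v)/(1 + u'v) with u' = 0.66 and v = 0.688.
Numerator: 0.66 + 0.688 = 1.348. Denominator: 1 + (0.66)(0.688) = 1.45408.
u = 1.348/1.45408 = 0.92705, so the speed is 0.927c.

0.927c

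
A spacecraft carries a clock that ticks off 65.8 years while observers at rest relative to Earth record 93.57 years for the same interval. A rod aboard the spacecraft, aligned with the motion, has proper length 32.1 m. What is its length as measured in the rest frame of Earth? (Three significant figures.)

From Δt = γΔτ: γ = 93.57/65.8 = 1.42204.
L = L₀/γ = 32.1/1.42204 = 22.6 m.

22.6 m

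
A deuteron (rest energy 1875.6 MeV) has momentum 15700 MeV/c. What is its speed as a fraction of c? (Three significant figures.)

pc/(mc²) = 15700/1875.6 = 8.3707 = βγ = β/√(1−β²).
So β² = x²/(1 + x²) with x = 8.3707: x² = 70.0686, β² = 70.0686/71.0686 = 0.985929, β = 0.993.

0.993c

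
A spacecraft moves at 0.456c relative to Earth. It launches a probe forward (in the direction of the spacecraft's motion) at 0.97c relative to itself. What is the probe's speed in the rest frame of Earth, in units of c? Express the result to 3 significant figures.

0.989c

Relativistic velocity addition: u = (u' + v)/(1 + u'v/c²), with u' = 0.97c and v = 0.456c.
Numerator: 0.97 + 0.456 = 1.426. Denominator: 1 + (0.97)(0.456) = 1.44232.
u = 1.426/1.44232 = 0.98868, so the speed is 0.989c.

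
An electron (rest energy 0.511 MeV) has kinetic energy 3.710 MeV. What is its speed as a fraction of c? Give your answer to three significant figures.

0.993c

γ = 1 + K/(mc²) = 1 + 3.710/0.511 = 8.2603.
β = √(1 − 1/γ²) = √(1 − 0.0146558) = √0.9853442 = 0.993.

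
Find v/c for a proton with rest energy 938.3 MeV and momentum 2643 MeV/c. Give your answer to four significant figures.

βγ = pc/(mc²) = 2643/938.3 = 2.8168.
Since γ² = 1 + (βγ)² = 8.93436, γ = √8.93436 = 2.98904, and β = (βγ)/γ = 2.8168/2.98904 = 0.9424.

0.9424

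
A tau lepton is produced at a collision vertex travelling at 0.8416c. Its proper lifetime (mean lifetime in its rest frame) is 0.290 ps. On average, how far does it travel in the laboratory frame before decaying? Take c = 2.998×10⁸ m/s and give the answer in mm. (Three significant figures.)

With β = 0.8416, γ = 1/√(1 − 0.8416²) = 1/√0.29170944 = 1.8515.
Lab-frame lifetime: Δt = γτ = 1.8515 × 0.290 ps = 0.53693 ps.
Distance: d = vΔt = 0.8416 × 2.998×10⁸ m/s × 5.3693×10^-13 s = 1.35×10^-4 m = 0.135 mm.

0.135 mm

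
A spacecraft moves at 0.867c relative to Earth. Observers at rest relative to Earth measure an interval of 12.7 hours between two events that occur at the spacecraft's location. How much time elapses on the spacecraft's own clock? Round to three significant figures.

6.33 hours

Lorentz factor: γ = (1 − 0.751689)^(−1/2) = 2.0068.
The moving clock records proper time: Δτ = Δt/γ = 12.7/2.0068 = 6.33 hours.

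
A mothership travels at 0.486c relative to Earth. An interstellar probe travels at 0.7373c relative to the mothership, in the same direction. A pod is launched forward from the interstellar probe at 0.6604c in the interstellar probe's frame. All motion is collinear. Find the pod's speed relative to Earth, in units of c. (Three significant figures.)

0.979c

Apply u = (u'+v)/(1+u'v) twice. Pod in the mothership frame: (0.6604+0.7373)/(1+0.6604·0.7373) = 1.3977/1.48691292 = 0.94c.
That velocity, transformed to the rest frame of Earth: (0.94+0.486)/(1+0.94·0.486) = 1.426/1.45684 = 0.97883c.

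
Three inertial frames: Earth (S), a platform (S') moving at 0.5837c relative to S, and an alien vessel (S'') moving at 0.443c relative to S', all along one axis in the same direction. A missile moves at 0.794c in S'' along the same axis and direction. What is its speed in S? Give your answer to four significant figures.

0.9770c

Apply u = (u'+v)/(1+u'v) twice. Missile in the platform frame: (0.794+0.443)/(1+0.794·0.443) = 1.237/1.351742 = 0.91512c.
That velocity, transformed to the rest frame of Earth: (0.91512+0.5837)/(1+0.91512·0.5837) = 1.49882/1.534155544 = 0.97697c.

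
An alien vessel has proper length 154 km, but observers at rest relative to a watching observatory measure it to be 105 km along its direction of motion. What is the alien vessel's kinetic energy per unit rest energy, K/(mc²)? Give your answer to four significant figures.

γ = L₀/L = 154/105 = 1.46667.
K/(mc²) = γ − 1 = 1.46667 − 1 = 0.4667.

0.4667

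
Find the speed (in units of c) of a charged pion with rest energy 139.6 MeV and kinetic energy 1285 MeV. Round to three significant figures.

K = (γ−1)mc², so γ = 1 + 1285/139.6 = 10.205.
Then v/c = √(1 − γ⁻²) = √(1 − 0.00960227) = √0.99039773 = 0.995.

0.995c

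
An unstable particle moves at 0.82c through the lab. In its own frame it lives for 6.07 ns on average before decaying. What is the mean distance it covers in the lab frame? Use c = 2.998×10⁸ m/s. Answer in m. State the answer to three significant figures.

2.61 m

γ = 1/√(1 − β²) = 1/√(1 − 0.6724) = 1/√0.3276 = 1/0.572364 = 1.7471.
Lab-frame lifetime: Δt = γτ = 1.7471 × 6.07 ns = 10.605 ns.
Distance: d = vΔt = 0.82 × 2.998×10⁸ m/s × 1.0605×10^-8 s = 2.61 m.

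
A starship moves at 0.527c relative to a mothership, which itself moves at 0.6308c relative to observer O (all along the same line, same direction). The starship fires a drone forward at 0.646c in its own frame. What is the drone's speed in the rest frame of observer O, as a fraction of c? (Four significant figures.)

Compose velocities in two stages. Stage 1 (into S'): u₁ = (0.646+0.527)/(1+0.646×0.527) = 0.87508.
Stage 2 (into S): u = (0.87508+0.6308)/(1+0.87508×0.6308) = 0.97028, so the speed is 0.9703c.

0.9703c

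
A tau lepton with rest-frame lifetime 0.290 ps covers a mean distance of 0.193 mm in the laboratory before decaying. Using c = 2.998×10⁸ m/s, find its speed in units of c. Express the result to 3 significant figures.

0.912c

Let x = d/(cτ) = 1.930×10^-4 m / (2.998×10⁸ m/s × 2.900×10^-13 s) = 2.2199. Since d = βγcτ, x = βγ = β/√(1−β²).
Solving: β² = x²/(1+x²) = 4.92796/5.92796 = 0.831308, so β = 0.912.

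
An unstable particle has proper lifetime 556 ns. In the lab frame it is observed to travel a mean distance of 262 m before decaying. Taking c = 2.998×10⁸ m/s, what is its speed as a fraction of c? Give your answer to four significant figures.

0.8437c

d = βγcτ ⇒ βγ = d/(cτ) = 262.0 m / (166.6888 m) = 1.5718.
β = (βγ)/√(1+(βγ)²) = 1.5718/√3.47056 = 0.8437.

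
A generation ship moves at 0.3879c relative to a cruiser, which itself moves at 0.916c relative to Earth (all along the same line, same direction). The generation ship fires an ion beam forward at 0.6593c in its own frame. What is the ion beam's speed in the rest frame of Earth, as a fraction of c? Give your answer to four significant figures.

Compose velocities in two stages. Stage 1 (into S'): u₁ = (0.6593+0.3879)/(1+0.6593×0.3879) = 0.83393.
Stage 2 (into S): u = (0.83393+0.916)/(1+0.83393×0.916) = 0.99209, so the speed is 0.9921c.

0.9921c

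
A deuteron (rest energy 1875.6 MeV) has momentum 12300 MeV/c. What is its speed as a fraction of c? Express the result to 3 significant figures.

0.989c

pc/(mc²) = 12300/1875.6 = 6.5579 = βγ = β/√(1−β²).
So β² = x²/(1 + x²) with x = 6.5579: x² = 43.0061, β² = 43.0061/44.0061 = 0.977276, β = 0.989.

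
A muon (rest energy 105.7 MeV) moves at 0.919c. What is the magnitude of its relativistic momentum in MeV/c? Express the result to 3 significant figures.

246 MeV/c

γ = 1/√(1 − β²) = 1/√(1 − 0.844561) = 1/√0.155439 = 1/0.394258 = 2.5364.
Momentum: p = γβ·mc = 2.5364 × 0.919 × 105.7 MeV/c = 246 MeV/c.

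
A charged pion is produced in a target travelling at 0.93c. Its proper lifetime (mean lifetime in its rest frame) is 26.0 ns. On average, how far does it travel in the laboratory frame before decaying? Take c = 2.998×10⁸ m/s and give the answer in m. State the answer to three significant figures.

γ = 1/√(1 − β²) = 1/√(1 − 0.8649) = 1/√0.1351 = 1/0.36756 = 2.7206.
Lab-frame lifetime: Δt = γτ = 2.7206 × 26.0 ns = 70.736 ns.
Distance: d = vΔt = 0.93 × 2.998×10⁸ m/s × 7.0736×10^-8 s = 19.7 m.

19.7 m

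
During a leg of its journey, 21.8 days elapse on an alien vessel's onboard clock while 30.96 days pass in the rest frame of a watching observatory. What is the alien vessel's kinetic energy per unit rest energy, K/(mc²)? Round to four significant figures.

γ = Δt/Δτ = 30.96/21.8 = 1.42018.
K/(mc²) = γ − 1 = 1.42018 − 1 = 0.4202.

0.4202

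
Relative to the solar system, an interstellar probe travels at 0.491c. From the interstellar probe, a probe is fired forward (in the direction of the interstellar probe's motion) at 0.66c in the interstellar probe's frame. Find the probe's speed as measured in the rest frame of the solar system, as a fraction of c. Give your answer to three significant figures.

0.869c

In units of c, u = (u' + v)/(1 + u'v) with u' = 0.66 and v = 0.491.
Numerator: 0.66 + 0.491 = 1.151. Denominator: 1 + (0.66)(0.491) = 1.32406.
u = 1.151/1.32406 = 0.8693, so the speed is 0.869c.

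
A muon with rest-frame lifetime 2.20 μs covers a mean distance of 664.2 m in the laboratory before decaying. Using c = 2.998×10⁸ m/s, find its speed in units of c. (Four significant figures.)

Lab distance = (lab lifetime)·v = γτ·βc, so βγ = d/(cτ) = 664.2/(2.998×10⁸ × 2.200×10^-6) = 1.007.
With βγ = 1.007: γ² = 1 + (βγ)² = 2.01405, and β = (βγ)/γ = 1.007/1.41917 = 0.7096.

0.7096c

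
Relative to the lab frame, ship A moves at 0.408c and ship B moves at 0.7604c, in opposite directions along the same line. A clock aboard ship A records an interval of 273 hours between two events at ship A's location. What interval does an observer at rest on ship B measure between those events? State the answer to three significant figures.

603 hours

Speed of ship A in ship B's frame: u = (v_A + v_B)/(1 + v_A v_B/c²) = (0.408 + 0.7604)/(1 + 0.408×0.7604) = 1.1684/1.3102432 = 0.89174; |u| = 0.89174c.
At |u| = 0.89174c, γ = (1 − 0.7952)^(−1/2) = 2.2097.
The clock on ship A records proper time, so ship B measures Δt = γΔτ = 2.2097 × 273 = 603 hours.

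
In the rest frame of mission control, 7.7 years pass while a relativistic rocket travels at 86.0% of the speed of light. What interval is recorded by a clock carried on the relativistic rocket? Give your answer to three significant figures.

3.93 years

Lorentz factor: γ = (1 − 0.7396)^(−1/2) = 1.9597.
The moving clock records proper time: Δτ = Δt/γ = 7.7/1.9597 = 3.93 years.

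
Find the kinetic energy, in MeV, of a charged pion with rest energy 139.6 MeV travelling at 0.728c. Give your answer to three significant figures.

γ = 1/√(1 − β²) = 1/√(1 − 0.529984) = 1/√0.470016 = 1.45863.
Kinetic energy: K = (γ − 1)mc² = (1.45863 − 1) × 139.6 MeV = 0.45863 × 139.6 = 64.0 MeV.

64.0 MeV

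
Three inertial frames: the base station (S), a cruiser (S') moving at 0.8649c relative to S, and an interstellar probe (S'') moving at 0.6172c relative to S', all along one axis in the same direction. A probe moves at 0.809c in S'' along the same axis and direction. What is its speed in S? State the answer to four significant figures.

0.9964c

Compose velocities in two stages. Stage 1 (into S'): u₁ = (0.809+0.6172)/(1+0.809×0.6172) = 0.95123.
Stage 2 (into S): u = (0.95123+0.8649)/(1+0.95123×0.8649) = 0.99639, so the speed is 0.9964c.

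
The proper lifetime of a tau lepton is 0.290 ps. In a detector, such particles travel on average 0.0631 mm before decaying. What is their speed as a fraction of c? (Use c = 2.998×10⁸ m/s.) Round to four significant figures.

0.5874c

Let x = d/(cτ) = 6.310×10^-5 m / (2.998×10⁸ m/s × 2.900×10^-13 s) = 0.72577. Since d = βγcτ, x = βγ = β/√(1−β²).
Solving: β² = x²/(1+x²) = 0.526742/1.526742 = 0.34501, so β = 0.5874.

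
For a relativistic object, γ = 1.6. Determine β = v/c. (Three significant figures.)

0.781

β = √(1 − 1/γ²) = √(1 − 1/2.56) = √0.609375 = 0.781.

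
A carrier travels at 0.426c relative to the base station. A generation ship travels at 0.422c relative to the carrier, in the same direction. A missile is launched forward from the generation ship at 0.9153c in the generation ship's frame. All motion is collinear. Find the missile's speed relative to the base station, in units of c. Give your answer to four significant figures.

0.9856c

First combine the missile and generation ship (S''→S'): u₁ = (0.9153 + 0.422)/(1 + 0.9153×0.422) = 1.3373/1.3862566 = 0.96468.
Then combine with the carrier (S'→S): u = (0.96468 + 0.426)/(1 + 0.96468×0.426) = 1.39068/1.41095368 = 0.98563.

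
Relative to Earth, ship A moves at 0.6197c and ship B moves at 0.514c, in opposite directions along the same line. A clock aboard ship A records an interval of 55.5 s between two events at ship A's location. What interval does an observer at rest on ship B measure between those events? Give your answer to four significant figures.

108.7 s

Transform ship A's velocity into ship B's frame: (0.6197 + 0.514)/(1 + 0.6197·0.514) = 1.1337/1.3185258, so the relative speed is 0.85982c.
γ for this relative speed: γ = 1/√(1 − 0.73929) = 1.9585.
The clock on ship A records proper time, so ship B measures Δt = γΔτ = 1.9585 × 55.5 = 108.7 s.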